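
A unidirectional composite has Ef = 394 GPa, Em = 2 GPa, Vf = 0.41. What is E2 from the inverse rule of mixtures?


1/E2 = Vf/Ef + (1-Vf)/Em = 0.41/394 + 0.59/2
E2 = 3.38 GPa

3.38 GPa


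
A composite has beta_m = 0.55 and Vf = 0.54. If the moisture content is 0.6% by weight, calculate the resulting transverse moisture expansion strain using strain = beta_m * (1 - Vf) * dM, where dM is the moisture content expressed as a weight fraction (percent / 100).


dM = 0.6/100 = 0.006
strain = beta_m * (1-Vf) * dM = 0.55 * 0.46 * 0.006 = 0.001518

0.001518


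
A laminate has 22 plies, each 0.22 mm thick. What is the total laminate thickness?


h = n * t_ply = 22 * 0.22 = 4.84 mm

4.84 mm


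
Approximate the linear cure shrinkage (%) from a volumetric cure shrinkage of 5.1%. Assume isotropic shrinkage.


Linear shrinkage ≈ vol_shrink/3 = 5.1/3 = 1.7%

1.7%


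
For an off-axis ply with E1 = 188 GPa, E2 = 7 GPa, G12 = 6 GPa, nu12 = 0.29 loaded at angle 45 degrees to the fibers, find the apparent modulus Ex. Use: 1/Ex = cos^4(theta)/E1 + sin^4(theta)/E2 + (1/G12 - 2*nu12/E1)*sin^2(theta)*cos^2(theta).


cos^4(45) = 0.25, sin^4(45) = 0.25, sin^2(45)*cos^2(45) = 0.25
1/G12 - 2*nu12/E1 = 1/6 - 2*0.29/188 = 0.163582 GPa^-1
1/Ex = 0.25/188 + 0.25/7 + 0.163582*0.25 = 0.0779395 GPa^-1
Ex = 12.83 GPa

12.83 GPa


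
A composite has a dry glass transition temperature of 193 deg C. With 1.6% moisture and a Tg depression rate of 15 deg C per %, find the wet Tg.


Tg_wet = Tg_dry - k*moisture = 193 - 15*1.6 = 169.0 deg C

169.0 deg C


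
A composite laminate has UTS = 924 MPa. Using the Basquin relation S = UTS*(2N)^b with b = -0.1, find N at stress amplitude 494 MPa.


N = 0.5 * (S/UTS)^(1/b) = 0.5 * (494/924)^(1/-0.1) = 262.0718 cycles

262.0718 cycles


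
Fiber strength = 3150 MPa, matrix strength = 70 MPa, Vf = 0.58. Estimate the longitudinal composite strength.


sigma_1 = sigma_f*Vf + sigma_m*(1-Vf) = 3150*0.58 + 70*0.42 = 1856.4 MPa

1856.4 MPa


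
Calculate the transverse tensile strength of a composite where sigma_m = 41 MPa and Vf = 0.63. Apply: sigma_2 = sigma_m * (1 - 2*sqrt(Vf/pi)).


factor = 1 - 2*sqrt(0.63/pi) = 0.1044
sigma_2 = 41 * 0.1044 = 4.28 MPa

4.28 MPa


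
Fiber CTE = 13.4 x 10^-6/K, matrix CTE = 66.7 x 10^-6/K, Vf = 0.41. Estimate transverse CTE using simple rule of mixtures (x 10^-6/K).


alpha_2 = alpha_f*Vf + alpha_m*(1-Vf) = 13.4*0.41 + 66.7*0.59 = 44.8 x 10^-6/K

44.8 x 10^-6/K


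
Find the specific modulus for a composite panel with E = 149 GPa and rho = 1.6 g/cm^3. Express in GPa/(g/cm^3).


Specific stiffness = E/rho = 149/1.6 = 93.1 GPa/(g/cm^3)

93.1 GPa/(g/cm^3)


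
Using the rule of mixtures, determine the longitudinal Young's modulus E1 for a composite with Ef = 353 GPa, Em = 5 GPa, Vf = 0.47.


E1 = Ef*Vf + Em*(1-Vf) = 353*0.47 + 5*0.53 = 168.56 GPa

168.56 GPa


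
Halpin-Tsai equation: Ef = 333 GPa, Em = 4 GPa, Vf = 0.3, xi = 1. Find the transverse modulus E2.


eta = (Ef/Em - 1)/(Ef/Em + xi) = (83.25 - 1)/(83.25 + 1) = 0.9763
E2 = Em*(1+xi*eta*Vf)/(1-eta*Vf) = 7.31 GPa

7.31 GPa


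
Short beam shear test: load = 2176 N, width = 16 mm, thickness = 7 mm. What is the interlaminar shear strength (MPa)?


ILSS = 3F/(4bh) = 3*2176/(4*16*7) = 14.57 MPa

14.57 MPa


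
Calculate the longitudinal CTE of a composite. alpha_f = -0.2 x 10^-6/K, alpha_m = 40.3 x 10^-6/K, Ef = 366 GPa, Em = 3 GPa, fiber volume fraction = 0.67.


E1 = Ef*Vf + Em*(1-Vf) = 246.21
alpha_1 = (alpha_f*Ef*Vf + alpha_m*Em*(1-Vf))/E1 = -0.04 x 10^-6/K

-0.04 x 10^-6/K


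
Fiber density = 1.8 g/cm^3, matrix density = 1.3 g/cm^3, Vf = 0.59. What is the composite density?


rho_c = rho_f*Vf + rho_m*(1-Vf) = 1.8*0.59 + 1.3*0.41 = 1.595 g/cm^3

1.595 g/cm^3


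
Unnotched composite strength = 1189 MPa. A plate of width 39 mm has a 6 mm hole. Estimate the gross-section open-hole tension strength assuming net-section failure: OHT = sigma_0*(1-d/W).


OHT = sigma_0*(1-d/W) = 1189*(1-6/39) = 1006.1 MPa

1006.1 MPa


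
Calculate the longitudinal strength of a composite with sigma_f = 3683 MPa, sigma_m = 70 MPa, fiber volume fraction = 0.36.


sigma_1 = sigma_f*Vf + sigma_m*(1-Vf) = 3683*0.36 + 70*0.64 = 1370.7 MPa

1370.7 MPa


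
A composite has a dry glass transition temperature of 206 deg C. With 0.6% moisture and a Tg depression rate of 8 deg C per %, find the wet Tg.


Tg_wet = Tg_dry - k*moisture = 206 - 8*0.6 = 201.2 deg C

201.2 deg C


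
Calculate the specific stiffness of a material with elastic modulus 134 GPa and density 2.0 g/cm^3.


Specific stiffness = E/rho = 134/2.0 = 67.0 GPa/(g/cm^3)

67.0 GPa/(g/cm^3)


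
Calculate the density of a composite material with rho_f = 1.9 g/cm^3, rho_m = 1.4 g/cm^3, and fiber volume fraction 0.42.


rho_c = rho_f*Vf + rho_m*(1-Vf) = 1.9*0.42 + 1.4*0.58 = 1.61 g/cm^3

1.61 g/cm^3


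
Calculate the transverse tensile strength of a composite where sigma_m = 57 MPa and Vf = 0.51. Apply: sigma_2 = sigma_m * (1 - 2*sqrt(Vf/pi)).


factor = 1 - 2*sqrt(0.51/pi) = 0.1942
sigma_2 = 57 * 0.1942 = 11.07 MPa

11.07 MPa


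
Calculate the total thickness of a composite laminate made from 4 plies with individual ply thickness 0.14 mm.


h = n * t_ply = 4 * 0.14 = 0.56 mm

0.56 mm


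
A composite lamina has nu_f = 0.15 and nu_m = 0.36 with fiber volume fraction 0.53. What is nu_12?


nu_12 = nu_f*Vf + nu_m*(1-Vf) = 0.15*0.53 + 0.36*0.47 = 0.2487

0.2487


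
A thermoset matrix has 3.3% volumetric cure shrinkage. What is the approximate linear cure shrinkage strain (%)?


Linear shrinkage ≈ vol_shrink/3 = 3.3/3 = 1.1%

1.1%


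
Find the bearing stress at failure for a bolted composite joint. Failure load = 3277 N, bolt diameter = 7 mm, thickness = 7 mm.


sigma_br = F/(d*h) = 3277/(7*7) = 66.9 MPa

66.9 MPa


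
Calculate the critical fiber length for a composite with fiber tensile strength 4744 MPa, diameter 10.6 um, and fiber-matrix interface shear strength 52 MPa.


Lc = sigma_f * d / (2 * tau_i) = 4744 * 10.6 / (2 * 52) = 483.5 um

483.5 um


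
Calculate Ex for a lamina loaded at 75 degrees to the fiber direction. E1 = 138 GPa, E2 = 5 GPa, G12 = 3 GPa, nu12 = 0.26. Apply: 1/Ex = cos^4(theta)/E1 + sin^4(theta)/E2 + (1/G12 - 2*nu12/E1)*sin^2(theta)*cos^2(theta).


cos^4(75) = 0.004487, sin^4(75) = 0.870513, sin^2(75)*cos^2(75) = 0.0625
1/G12 - 2*nu12/E1 = 1/3 - 2*0.26/138 = 0.329565 GPa^-1
1/Ex = 0.004487/138 + 0.870513/5 + 0.329565*0.0625 = 0.1947329 GPa^-1
Ex = 5.14 GPa

5.14 GPa


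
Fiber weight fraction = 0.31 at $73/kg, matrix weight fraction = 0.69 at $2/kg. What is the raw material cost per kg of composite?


Cost = cost_f*Wf + cost_m*Wm = 73*0.31 + 2*0.69 = $24.01/kg

$24.01/kg


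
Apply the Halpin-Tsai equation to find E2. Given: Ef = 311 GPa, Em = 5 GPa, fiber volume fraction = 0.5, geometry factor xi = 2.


eta = (Ef/Em - 1)/(Ef/Em + xi) = (62.2 - 1)/(62.2 + 2) = 0.9533
E2 = Em*(1+xi*eta*Vf)/(1-eta*Vf) = 18.66 GPa

18.66 GPa


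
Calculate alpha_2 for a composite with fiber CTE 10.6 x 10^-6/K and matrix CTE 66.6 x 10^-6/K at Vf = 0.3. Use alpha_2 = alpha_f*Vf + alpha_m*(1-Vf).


alpha_2 = alpha_f*Vf + alpha_m*(1-Vf) = 10.6*0.3 + 66.6*0.7 = 49.8 x 10^-6/K

49.8 x 10^-6/K


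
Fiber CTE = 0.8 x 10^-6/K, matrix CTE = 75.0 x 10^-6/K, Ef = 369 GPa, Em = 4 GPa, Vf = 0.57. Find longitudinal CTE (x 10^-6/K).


E1 = Ef*Vf + Em*(1-Vf) = 212.05
alpha_1 = (alpha_f*Ef*Vf + alpha_m*Em*(1-Vf))/E1 = 1.4 x 10^-6/K

1.4 x 10^-6/K


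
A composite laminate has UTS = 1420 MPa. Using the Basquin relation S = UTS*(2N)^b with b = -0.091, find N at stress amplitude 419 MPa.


N = 0.5 * (S/UTS)^(1/b) = 0.5 * (419/1420)^(1/-0.091) = 334166.2210 cycles

334166.2210 cycles


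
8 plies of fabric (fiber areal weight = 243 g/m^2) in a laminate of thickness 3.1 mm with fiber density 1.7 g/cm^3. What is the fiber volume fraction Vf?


Vf = n * FAW / (rho_f * h * 1000) = 8 * 243 / (1.7 * 3.1 * 1000) = 0.3689

0.3689


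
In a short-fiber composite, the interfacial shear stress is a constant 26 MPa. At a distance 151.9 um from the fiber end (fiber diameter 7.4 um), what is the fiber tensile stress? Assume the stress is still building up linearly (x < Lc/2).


Force balance: sigma_f * (pi*d^2/4) = tau * (pi*d) * x  ->  sigma_f = 4 * tau * x / d
sigma_f = 4 * 26 * 151.9 / 7.4 = 2134.8 MPa

2134.8 MPa


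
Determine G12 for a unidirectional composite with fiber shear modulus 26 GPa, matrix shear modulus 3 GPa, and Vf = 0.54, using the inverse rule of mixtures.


1/G12 = Vf/Gf + (1-Vf)/Gm = 0.54/26 + 0.46/3
G12 = 5.74 GPa

5.74 GPa


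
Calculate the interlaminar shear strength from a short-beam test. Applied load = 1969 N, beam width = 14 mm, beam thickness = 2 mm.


ILSS = 3F/(4bh) = 3*1969/(4*14*2) = 52.74 MPa

52.74 MPa


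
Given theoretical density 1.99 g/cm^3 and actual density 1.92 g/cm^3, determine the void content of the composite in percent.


Void% = (rho_theo - rho_actual)/rho_theo * 100 = (1.99 - 1.92)/1.99 * 100 = 3.52%

3.52%


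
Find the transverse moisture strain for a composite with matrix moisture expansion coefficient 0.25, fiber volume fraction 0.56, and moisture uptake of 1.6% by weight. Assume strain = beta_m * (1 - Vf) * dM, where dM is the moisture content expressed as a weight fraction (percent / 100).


dM = 1.6/100 = 0.016
strain = beta_m * (1-Vf) * dM = 0.25 * 0.44 * 0.016 = 0.00176

0.00176


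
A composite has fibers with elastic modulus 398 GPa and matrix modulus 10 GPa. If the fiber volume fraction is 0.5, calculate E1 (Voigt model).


E1 = Ef*Vf + Em*(1-Vf) = 398*0.5 + 10*0.5 = 204.0 GPa

204.0 GPa


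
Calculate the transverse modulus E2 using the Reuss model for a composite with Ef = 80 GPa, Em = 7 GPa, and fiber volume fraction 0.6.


1/E2 = Vf/Ef + (1-Vf)/Em = 0.6/80 + 0.4/7
E2 = 15.47 GPa

15.47 GPa


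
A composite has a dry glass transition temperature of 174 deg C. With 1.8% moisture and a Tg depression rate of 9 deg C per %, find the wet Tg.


Tg_wet = Tg_dry - k*moisture = 174 - 9*1.8 = 157.8 deg C

157.8 deg C


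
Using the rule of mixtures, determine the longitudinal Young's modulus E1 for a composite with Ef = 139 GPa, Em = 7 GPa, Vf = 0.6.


E1 = Ef*Vf + Em*(1-Vf) = 139*0.6 + 7*0.4 = 86.2 GPa

86.2 GPa


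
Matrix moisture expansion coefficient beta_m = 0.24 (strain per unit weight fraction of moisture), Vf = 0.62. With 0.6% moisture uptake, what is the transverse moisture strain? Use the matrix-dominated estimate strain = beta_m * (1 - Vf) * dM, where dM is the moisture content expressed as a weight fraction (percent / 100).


dM = 0.6/100 = 0.006
strain = beta_m * (1-Vf) * dM = 0.24 * 0.38 * 0.006 = 0.0005472

0.0005472


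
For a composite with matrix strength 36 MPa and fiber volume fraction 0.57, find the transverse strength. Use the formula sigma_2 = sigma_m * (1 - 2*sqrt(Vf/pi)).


factor = 1 - 2*sqrt(0.57/pi) = 0.1481
sigma_2 = 36 * 0.1481 = 5.33 MPa

5.33 MPa


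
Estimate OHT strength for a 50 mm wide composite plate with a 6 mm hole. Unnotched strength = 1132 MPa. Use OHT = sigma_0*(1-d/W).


OHT = sigma_0*(1-d/W) = 1132*(1-6/50) = 996.2 MPa

996.2 MPa


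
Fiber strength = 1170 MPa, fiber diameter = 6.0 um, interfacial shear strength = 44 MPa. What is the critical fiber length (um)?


Lc = sigma_f * d / (2 * tau_i) = 1170 * 6.0 / (2 * 44) = 79.8 um

79.8 um


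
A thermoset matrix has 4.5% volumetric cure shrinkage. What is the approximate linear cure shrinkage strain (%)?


Linear shrinkage ≈ vol_shrink/3 = 4.5/3 = 1.5%

1.5%


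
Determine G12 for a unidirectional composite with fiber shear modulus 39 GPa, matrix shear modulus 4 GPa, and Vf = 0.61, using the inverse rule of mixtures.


1/G12 = Vf/Gf + (1-Vf)/Gm = 0.61/39 + 0.39/4
G12 = 8.84 GPa

8.84 GPa


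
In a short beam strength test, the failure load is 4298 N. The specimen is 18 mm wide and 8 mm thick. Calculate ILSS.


ILSS = 3F/(4bh) = 3*4298/(4*18*8) = 22.39 MPa

22.39 MPa


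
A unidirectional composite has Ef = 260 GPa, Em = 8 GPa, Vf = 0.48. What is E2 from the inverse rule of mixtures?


1/E2 = Vf/Ef + (1-Vf)/Em = 0.48/260 + 0.52/8
E2 = 14.96 GPa

14.96 GPa


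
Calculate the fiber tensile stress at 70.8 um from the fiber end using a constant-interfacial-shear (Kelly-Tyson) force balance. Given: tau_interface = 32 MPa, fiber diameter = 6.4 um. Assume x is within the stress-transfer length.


Force balance: sigma_f * (pi*d^2/4) = tau * (pi*d) * x  ->  sigma_f = 4 * tau * x / d
sigma_f = 4 * 32 * 70.8 / 6.4 = 1416.0 MPa

1416.0 MPa


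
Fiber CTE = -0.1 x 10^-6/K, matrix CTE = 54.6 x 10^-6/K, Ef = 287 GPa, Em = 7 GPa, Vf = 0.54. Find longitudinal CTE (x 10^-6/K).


E1 = Ef*Vf + Em*(1-Vf) = 158.2
alpha_1 = (alpha_f*Ef*Vf + alpha_m*Em*(1-Vf))/E1 = 1.01 x 10^-6/K

1.01 x 10^-6/K


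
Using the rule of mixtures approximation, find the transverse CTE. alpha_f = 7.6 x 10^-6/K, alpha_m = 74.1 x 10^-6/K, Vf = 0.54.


alpha_2 = alpha_f*Vf + alpha_m*(1-Vf) = 7.6*0.54 + 74.1*0.46 = 38.2 x 10^-6/K

38.2 x 10^-6/K


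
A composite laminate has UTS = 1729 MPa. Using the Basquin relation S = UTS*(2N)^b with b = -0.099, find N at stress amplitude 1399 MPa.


N = 0.5 * (S/UTS)^(1/b) = 0.5 * (1399/1729)^(1/-0.099) = 4.2465 cycles

4.2465 cycles


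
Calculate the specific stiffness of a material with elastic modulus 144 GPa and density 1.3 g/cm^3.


Specific stiffness = E/rho = 144/1.3 = 110.8 GPa/(g/cm^3)

110.8 GPa/(g/cm^3)


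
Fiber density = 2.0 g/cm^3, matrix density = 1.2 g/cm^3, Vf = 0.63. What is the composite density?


rho_c = rho_f*Vf + rho_m*(1-Vf) = 2.0*0.63 + 1.2*0.37 = 1.704 g/cm^3

1.704 g/cm^3


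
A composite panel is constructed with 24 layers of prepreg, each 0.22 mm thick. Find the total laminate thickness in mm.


h = n * t_ply = 24 * 0.22 = 5.28 mm

5.28 mm


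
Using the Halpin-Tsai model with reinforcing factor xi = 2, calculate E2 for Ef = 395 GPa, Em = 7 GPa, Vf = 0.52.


eta = (Ef/Em - 1)/(Ef/Em + xi) = (56.4286 - 1)/(56.4286 + 2) = 0.9487
E2 = Em*(1+xi*eta*Vf)/(1-eta*Vf) = 27.44 GPa

27.44 GPa


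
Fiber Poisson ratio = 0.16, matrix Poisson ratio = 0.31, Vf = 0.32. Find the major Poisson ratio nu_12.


nu_12 = nu_f*Vf + nu_m*(1-Vf) = 0.16*0.32 + 0.31*0.68 = 0.262

0.262


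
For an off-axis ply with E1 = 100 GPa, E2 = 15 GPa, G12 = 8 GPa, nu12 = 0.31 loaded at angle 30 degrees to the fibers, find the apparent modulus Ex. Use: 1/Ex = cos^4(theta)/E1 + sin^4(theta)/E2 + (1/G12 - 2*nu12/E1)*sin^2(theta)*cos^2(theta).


cos^4(30) = 0.5625, sin^4(30) = 0.0625, sin^2(30)*cos^2(30) = 0.1875
1/G12 - 2*nu12/E1 = 1/8 - 2*0.31/100 = 0.1188 GPa^-1
1/Ex = 0.5625/100 + 0.0625/15 + 0.1188*0.1875 = 0.0320667 GPa^-1
Ex = 31.19 GPa

31.19 GPa


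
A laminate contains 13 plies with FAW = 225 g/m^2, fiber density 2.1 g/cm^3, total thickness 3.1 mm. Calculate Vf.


Vf = n * FAW / (rho_f * h * 1000) = 13 * 225 / (2.1 * 3.1 * 1000) = 0.4493

0.4493


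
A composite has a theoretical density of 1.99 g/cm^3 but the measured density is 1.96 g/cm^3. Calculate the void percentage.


Void% = (rho_theo - rho_actual)/rho_theo * 100 = (1.99 - 1.96)/1.99 * 100 = 1.51%

1.51%


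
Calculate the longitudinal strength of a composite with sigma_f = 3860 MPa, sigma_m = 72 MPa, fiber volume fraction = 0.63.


sigma_1 = sigma_f*Vf + sigma_m*(1-Vf) = 3860*0.63 + 72*0.37 = 2458.4 MPa

2458.4 MPa


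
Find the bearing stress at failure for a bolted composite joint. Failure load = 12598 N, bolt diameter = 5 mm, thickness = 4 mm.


sigma_br = F/(d*h) = 12598/(5*4) = 629.9 MPa

629.9 MPa


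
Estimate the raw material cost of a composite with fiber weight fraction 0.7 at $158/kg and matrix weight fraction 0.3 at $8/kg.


Cost = cost_f*Wf + cost_m*Wm = 158*0.7 + 8*0.3 = $113.0/kg

$113.0/kg


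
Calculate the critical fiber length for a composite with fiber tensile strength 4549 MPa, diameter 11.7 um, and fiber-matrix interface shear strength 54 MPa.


Lc = sigma_f * d / (2 * tau_i) = 4549 * 11.7 / (2 * 54) = 492.8 um

492.8 um


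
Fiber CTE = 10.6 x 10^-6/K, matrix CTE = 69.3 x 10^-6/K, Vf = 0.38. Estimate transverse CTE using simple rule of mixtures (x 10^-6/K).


alpha_2 = alpha_f*Vf + alpha_m*(1-Vf) = 10.6*0.38 + 69.3*0.62 = 47.0 x 10^-6/K

47.0 x 10^-6/K


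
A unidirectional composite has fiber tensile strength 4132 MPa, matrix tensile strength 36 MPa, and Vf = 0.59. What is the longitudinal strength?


sigma_1 = sigma_f*Vf + sigma_m*(1-Vf) = 4132*0.59 + 36*0.41 = 2452.6 MPa

2452.6 MPa


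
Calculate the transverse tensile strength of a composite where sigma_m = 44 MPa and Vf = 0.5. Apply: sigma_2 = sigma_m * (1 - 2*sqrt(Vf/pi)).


factor = 1 - 2*sqrt(0.5/pi) = 0.2021
sigma_2 = 44 * 0.2021 = 8.89 MPa

8.89 MPa


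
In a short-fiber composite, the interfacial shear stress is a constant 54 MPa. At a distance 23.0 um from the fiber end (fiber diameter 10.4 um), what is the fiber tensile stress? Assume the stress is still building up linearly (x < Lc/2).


Force balance: sigma_f * (pi*d^2/4) = tau * (pi*d) * x  ->  sigma_f = 4 * tau * x / d
sigma_f = 4 * 54 * 23.0 / 10.4 = 477.7 MPa

477.7 MPa


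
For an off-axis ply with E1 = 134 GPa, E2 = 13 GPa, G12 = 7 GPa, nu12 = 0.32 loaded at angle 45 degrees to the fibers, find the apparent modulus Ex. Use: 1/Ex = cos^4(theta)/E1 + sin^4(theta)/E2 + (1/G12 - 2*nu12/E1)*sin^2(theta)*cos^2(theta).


cos^4(45) = 0.25, sin^4(45) = 0.25, sin^2(45)*cos^2(45) = 0.25
1/G12 - 2*nu12/E1 = 1/7 - 2*0.32/134 = 0.138081 GPa^-1
1/Ex = 0.25/134 + 0.25/13 + 0.138081*0.25 = 0.0556167 GPa^-1
Ex = 17.98 GPa

17.98 GPa


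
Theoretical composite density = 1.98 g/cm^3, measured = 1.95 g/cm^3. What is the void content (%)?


Void% = (rho_theo - rho_actual)/rho_theo * 100 = (1.98 - 1.95)/1.98 * 100 = 1.52%

1.52%


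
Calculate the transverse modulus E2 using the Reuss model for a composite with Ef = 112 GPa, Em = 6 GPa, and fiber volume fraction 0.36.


1/E2 = Vf/Ef + (1-Vf)/Em = 0.36/112 + 0.64/6
E2 = 9.1 GPa

9.1 GPa


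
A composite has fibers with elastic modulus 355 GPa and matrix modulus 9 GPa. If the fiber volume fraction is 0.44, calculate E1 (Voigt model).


E1 = Ef*Vf + Em*(1-Vf) = 355*0.44 + 9*0.56 = 161.24 GPa

161.24 GPa


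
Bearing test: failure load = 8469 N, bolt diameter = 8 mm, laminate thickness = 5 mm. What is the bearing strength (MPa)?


sigma_br = F/(d*h) = 8469/(8*5) = 211.7 MPa

211.7 MPa


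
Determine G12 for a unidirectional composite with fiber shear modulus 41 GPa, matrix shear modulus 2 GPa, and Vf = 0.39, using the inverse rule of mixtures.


1/G12 = Vf/Gf + (1-Vf)/Gm = 0.39/41 + 0.61/2
G12 = 3.18 GPa

3.18 GPa


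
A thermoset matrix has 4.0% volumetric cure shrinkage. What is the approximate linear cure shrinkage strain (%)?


Linear shrinkage ≈ vol_shrink/3 = 4.0/3 = 1.333%

1.333%


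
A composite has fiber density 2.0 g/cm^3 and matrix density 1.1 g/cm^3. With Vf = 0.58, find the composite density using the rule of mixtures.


rho_c = rho_f*Vf + rho_m*(1-Vf) = 2.0*0.58 + 1.1*0.42 = 1.622 g/cm^3

1.622 g/cm^3


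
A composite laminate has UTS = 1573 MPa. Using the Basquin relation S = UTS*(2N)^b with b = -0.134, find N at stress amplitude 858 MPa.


N = 0.5 * (S/UTS)^(1/b) = 0.5 * (858/1573)^(1/-0.134) = 46.0743 cycles

46.0743 cycles


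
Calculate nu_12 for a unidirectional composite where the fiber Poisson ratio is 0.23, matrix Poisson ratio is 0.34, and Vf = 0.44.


nu_12 = nu_f*Vf + nu_m*(1-Vf) = 0.23*0.44 + 0.34*0.56 = 0.2916

0.2916


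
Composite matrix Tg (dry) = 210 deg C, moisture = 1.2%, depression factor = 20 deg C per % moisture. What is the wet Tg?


Tg_wet = Tg_dry - k*moisture = 210 - 20*1.2 = 186.0 deg C

186.0 deg C


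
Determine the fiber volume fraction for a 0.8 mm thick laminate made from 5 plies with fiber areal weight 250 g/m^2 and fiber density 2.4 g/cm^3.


Vf = n * FAW / (rho_f * h * 1000) = 5 * 250 / (2.4 * 0.8 * 1000) = 0.651

0.651


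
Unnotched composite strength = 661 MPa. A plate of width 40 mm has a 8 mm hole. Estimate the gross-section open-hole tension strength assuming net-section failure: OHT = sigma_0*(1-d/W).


OHT = sigma_0*(1-d/W) = 661*(1-8/40) = 528.8 MPa

528.8 MPa


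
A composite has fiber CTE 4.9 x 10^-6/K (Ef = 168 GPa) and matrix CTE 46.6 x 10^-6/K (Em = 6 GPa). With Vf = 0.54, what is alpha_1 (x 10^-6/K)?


E1 = Ef*Vf + Em*(1-Vf) = 93.48
alpha_1 = (alpha_f*Ef*Vf + alpha_m*Em*(1-Vf))/E1 = 6.13 x 10^-6/K

6.13 x 10^-6/K


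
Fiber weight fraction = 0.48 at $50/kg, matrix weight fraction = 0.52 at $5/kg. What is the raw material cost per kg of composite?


Cost = cost_f*Wf + cost_m*Wm = 50*0.48 + 5*0.52 = $26.6/kg

$26.6/kg


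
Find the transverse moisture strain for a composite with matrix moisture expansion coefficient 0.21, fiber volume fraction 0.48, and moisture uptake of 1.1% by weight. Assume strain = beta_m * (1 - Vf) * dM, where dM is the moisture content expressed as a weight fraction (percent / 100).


dM = 1.1/100 = 0.011
strain = beta_m * (1-Vf) * dM = 0.21 * 0.52 * 0.011 = 0.0012012

0.0012012


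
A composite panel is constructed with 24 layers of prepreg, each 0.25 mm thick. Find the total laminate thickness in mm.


h = n * t_ply = 24 * 0.25 = 6.0 mm

6.0 mm


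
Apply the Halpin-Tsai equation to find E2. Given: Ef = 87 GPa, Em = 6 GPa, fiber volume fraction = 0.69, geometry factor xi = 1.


eta = (Ef/Em - 1)/(Ef/Em + xi) = (14.5 - 1)/(14.5 + 1) = 0.871
E2 = Em*(1+xi*eta*Vf)/(1-eta*Vf) = 24.07 GPa

24.07 GPa


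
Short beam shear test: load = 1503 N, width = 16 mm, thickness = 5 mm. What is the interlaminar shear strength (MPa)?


ILSS = 3F/(4bh) = 3*1503/(4*16*5) = 14.09 MPa

14.09 MPa


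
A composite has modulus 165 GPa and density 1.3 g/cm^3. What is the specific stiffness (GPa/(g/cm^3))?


Specific stiffness = E/rho = 165/1.3 = 126.9 GPa/(g/cm^3)

126.9 GPa/(g/cm^3)


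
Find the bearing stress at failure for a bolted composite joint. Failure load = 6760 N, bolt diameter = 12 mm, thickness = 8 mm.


sigma_br = F/(d*h) = 6760/(12*8) = 70.4 MPa

70.4 MPa


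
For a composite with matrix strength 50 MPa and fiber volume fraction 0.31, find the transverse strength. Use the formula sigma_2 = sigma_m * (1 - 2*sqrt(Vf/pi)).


factor = 1 - 2*sqrt(0.31/pi) = 0.3717
sigma_2 = 50 * 0.3717 = 18.59 MPa

18.59 MPa


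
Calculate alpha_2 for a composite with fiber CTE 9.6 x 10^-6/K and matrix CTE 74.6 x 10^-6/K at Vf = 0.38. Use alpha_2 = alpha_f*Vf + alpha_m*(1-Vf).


alpha_2 = alpha_f*Vf + alpha_m*(1-Vf) = 9.6*0.38 + 74.6*0.62 = 49.9 x 10^-6/K

49.9 x 10^-6/K


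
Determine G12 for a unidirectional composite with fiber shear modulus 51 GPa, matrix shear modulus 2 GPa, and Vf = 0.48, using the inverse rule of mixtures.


1/G12 = Vf/Gf + (1-Vf)/Gm = 0.48/51 + 0.52/2
G12 = 3.71 GPa

3.71 GPa


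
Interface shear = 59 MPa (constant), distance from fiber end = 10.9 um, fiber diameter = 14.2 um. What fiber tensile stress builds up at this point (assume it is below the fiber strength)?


Force balance: sigma_f * (pi*d^2/4) = tau * (pi*d) * x  ->  sigma_f = 4 * tau * x / d
sigma_f = 4 * 59 * 10.9 / 14.2 = 181.2 MPa

181.2 MPa


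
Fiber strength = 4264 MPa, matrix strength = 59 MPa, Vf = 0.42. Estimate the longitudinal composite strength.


sigma_1 = sigma_f*Vf + sigma_m*(1-Vf) = 4264*0.42 + 59*0.58 = 1825.1 MPa

1825.1 MPa


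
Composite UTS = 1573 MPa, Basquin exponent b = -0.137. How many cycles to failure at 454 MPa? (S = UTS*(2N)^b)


N = 0.5 * (S/UTS)^(1/b) = 0.5 * (454/1573)^(1/-0.137) = 4346.9839 cycles

4346.9839 cycles


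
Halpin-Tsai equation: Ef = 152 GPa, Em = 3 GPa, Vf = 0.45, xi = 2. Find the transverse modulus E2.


eta = (Ef/Em - 1)/(Ef/Em + xi) = (50.6667 - 1)/(50.6667 + 2) = 0.943
E2 = Em*(1+xi*eta*Vf)/(1-eta*Vf) = 9.63 GPa

9.63 GPa


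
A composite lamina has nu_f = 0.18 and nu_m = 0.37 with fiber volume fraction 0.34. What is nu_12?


nu_12 = nu_f*Vf + nu_m*(1-Vf) = 0.18*0.34 + 0.37*0.66 = 0.3054

0.3054


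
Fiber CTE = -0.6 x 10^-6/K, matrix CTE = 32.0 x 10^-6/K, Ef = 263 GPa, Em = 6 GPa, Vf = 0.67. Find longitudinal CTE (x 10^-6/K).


E1 = Ef*Vf + Em*(1-Vf) = 178.19
alpha_1 = (alpha_f*Ef*Vf + alpha_m*Em*(1-Vf))/E1 = -0.24 x 10^-6/K

-0.24 x 10^-6/K


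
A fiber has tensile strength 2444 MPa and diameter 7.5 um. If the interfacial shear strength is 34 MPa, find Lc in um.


Lc = sigma_f * d / (2 * tau_i) = 2444 * 7.5 / (2 * 34) = 269.6 um

269.6 um


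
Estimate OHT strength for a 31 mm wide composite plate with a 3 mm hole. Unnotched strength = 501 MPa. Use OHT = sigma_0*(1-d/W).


OHT = sigma_0*(1-d/W) = 501*(1-3/31) = 452.5 MPa

452.5 MPa


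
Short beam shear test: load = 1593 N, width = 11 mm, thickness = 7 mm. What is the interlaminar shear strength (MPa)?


ILSS = 3F/(4bh) = 3*1593/(4*11*7) = 15.52 MPa

15.52 MPa


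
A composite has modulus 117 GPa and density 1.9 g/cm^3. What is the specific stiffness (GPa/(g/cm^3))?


Specific stiffness = E/rho = 117/1.9 = 61.6 GPa/(g/cm^3)

61.6 GPa/(g/cm^3)


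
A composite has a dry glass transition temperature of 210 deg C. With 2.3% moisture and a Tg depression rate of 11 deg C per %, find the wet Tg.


Tg_wet = Tg_dry - k*moisture = 210 - 11*2.3 = 184.7 deg C

184.7 deg C


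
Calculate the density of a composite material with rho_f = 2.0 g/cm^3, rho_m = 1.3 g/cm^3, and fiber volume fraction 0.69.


rho_c = rho_f*Vf + rho_m*(1-Vf) = 2.0*0.69 + 1.3*0.31 = 1.783 g/cm^3

1.783 g/cm^3


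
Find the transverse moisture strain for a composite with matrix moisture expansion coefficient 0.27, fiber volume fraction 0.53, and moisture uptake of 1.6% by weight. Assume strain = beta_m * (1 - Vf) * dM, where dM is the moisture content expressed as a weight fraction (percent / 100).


dM = 1.6/100 = 0.016
strain = beta_m * (1-Vf) * dM = 0.27 * 0.47 * 0.016 = 0.0020304

0.0020304


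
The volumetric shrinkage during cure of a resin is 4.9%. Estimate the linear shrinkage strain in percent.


Linear shrinkage ≈ vol_shrink/3 = 4.9/3 = 1.633%

1.633%


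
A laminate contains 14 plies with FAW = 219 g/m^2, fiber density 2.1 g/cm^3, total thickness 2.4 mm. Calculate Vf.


Vf = n * FAW / (rho_f * h * 1000) = 14 * 219 / (2.1 * 2.4 * 1000) = 0.6083

0.6083


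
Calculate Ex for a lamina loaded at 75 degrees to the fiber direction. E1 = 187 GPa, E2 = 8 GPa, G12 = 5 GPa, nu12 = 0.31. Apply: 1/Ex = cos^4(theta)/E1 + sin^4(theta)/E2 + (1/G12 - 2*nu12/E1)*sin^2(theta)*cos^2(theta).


cos^4(75) = 0.004487, sin^4(75) = 0.870513, sin^2(75)*cos^2(75) = 0.0625
1/G12 - 2*nu12/E1 = 1/5 - 2*0.31/187 = 0.196684 GPa^-1
1/Ex = 0.004487/187 + 0.870513/8 + 0.196684*0.0625 = 0.1211309 GPa^-1
Ex = 8.26 GPa

8.26 GPa


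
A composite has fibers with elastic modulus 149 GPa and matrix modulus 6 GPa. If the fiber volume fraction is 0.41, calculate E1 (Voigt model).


E1 = Ef*Vf + Em*(1-Vf) = 149*0.41 + 6*0.59 = 64.63 GPa

64.63 GPa


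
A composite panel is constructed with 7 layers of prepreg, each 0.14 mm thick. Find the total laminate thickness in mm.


h = n * t_ply = 7 * 0.14 = 0.98 mm

0.98 mm


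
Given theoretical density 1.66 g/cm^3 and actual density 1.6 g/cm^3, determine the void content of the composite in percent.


Void% = (rho_theo - rho_actual)/rho_theo * 100 = (1.66 - 1.6)/1.66 * 100 = 3.61%

3.61%


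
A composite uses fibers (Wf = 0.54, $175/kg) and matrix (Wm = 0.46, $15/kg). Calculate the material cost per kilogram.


Cost = cost_f*Wf + cost_m*Wm = 175*0.54 + 15*0.46 = $101.4/kg

$101.4/kg


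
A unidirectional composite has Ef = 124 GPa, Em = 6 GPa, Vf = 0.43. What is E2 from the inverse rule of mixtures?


1/E2 = Vf/Ef + (1-Vf)/Em = 0.43/124 + 0.57/6
E2 = 10.16 GPa

10.16 GPa


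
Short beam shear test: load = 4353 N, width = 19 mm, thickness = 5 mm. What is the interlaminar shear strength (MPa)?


ILSS = 3F/(4bh) = 3*4353/(4*19*5) = 34.37 MPa

34.37 MPa


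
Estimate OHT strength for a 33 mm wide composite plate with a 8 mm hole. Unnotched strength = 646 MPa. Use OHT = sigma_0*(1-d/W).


OHT = sigma_0*(1-d/W) = 646*(1-8/33) = 489.4 MPa

489.4 MPa


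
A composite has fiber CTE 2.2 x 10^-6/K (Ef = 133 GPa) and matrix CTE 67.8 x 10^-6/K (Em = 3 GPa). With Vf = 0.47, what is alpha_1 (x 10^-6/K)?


E1 = Ef*Vf + Em*(1-Vf) = 64.1
alpha_1 = (alpha_f*Ef*Vf + alpha_m*Em*(1-Vf))/E1 = 3.83 x 10^-6/K

3.83 x 10^-6/K


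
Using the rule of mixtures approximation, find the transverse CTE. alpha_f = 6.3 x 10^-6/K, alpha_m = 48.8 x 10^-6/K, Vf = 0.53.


alpha_2 = alpha_f*Vf + alpha_m*(1-Vf) = 6.3*0.53 + 48.8*0.47 = 26.3 x 10^-6/K

26.3 x 10^-6/K


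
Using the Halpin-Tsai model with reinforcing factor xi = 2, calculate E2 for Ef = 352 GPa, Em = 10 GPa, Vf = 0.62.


eta = (Ef/Em - 1)/(Ef/Em + xi) = (35.2 - 1)/(35.2 + 2) = 0.9194
E2 = Em*(1+xi*eta*Vf)/(1-eta*Vf) = 49.77 GPa

49.77 GPa


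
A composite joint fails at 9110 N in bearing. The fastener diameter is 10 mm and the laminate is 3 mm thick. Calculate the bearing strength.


sigma_br = F/(d*h) = 9110/(10*3) = 303.7 MPa

303.7 MPa


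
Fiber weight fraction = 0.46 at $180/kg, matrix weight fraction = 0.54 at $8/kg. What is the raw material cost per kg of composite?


Cost = cost_f*Wf + cost_m*Wm = 180*0.46 + 8*0.54 = $87.12/kg

$87.12/kg


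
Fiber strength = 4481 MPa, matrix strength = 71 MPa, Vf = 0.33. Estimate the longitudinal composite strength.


sigma_1 = sigma_f*Vf + sigma_m*(1-Vf) = 4481*0.33 + 71*0.67 = 1526.3 MPa

1526.3 MPa


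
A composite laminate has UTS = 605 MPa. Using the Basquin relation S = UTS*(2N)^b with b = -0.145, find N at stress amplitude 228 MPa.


N = 0.5 * (S/UTS)^(1/b) = 0.5 * (228/605)^(1/-0.145) = 418.6684 cycles

418.6684 cycles


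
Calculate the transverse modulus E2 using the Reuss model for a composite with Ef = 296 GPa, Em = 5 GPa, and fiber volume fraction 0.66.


1/E2 = Vf/Ef + (1-Vf)/Em = 0.66/296 + 0.34/5
E2 = 14.24 GPa

14.24 GPa


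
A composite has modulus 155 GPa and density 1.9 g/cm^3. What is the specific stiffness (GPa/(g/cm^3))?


Specific stiffness = E/rho = 155/1.9 = 81.6 GPa/(g/cm^3)

81.6 GPa/(g/cm^3)


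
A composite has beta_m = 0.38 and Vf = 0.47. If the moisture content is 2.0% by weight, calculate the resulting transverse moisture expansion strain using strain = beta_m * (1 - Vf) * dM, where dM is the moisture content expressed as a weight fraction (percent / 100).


dM = 2.0/100 = 0.02
strain = beta_m * (1-Vf) * dM = 0.38 * 0.53 * 0.02 = 0.004028

0.004028


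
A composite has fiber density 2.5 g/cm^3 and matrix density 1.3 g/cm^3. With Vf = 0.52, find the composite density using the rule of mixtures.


rho_c = rho_f*Vf + rho_m*(1-Vf) = 2.5*0.52 + 1.3*0.48 = 1.924 g/cm^3

1.924 g/cm^3


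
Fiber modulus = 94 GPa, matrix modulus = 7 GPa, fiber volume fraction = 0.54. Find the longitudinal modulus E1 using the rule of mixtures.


E1 = Ef*Vf + Em*(1-Vf) = 94*0.54 + 7*0.46 = 53.98 GPa

53.98 GPa


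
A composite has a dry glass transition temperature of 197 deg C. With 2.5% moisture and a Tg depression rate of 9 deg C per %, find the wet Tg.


Tg_wet = Tg_dry - k*moisture = 197 - 9*2.5 = 174.5 deg C

174.5 deg C


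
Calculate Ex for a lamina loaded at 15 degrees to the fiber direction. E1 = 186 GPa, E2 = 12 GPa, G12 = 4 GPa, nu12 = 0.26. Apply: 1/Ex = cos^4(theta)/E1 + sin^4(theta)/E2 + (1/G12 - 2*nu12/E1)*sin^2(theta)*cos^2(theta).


cos^4(15) = 0.870513, sin^4(15) = 0.004487, sin^2(15)*cos^2(15) = 0.0625
1/G12 - 2*nu12/E1 = 1/4 - 2*0.26/186 = 0.247204 GPa^-1
1/Ex = 0.870513/186 + 0.004487/12 + 0.247204*0.0625 = 0.0205044 GPa^-1
Ex = 48.77 GPa

48.77 GPa


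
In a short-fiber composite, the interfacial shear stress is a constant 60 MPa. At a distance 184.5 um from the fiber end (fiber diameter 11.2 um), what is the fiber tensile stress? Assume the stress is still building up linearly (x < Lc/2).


Force balance: sigma_f * (pi*d^2/4) = tau * (pi*d) * x  ->  sigma_f = 4 * tau * x / d
sigma_f = 4 * 60 * 184.5 / 11.2 = 3953.6 MPa

3953.6 MPa


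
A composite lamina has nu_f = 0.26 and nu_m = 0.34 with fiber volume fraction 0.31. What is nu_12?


nu_12 = nu_f*Vf + nu_m*(1-Vf) = 0.26*0.31 + 0.34*0.69 = 0.3152

0.3152


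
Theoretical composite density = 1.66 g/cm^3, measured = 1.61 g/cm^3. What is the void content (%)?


Void% = (rho_theo - rho_actual)/rho_theo * 100 = (1.66 - 1.61)/1.66 * 100 = 3.01%

3.01%


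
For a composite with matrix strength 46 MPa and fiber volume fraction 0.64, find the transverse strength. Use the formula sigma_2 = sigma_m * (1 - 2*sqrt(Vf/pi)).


factor = 1 - 2*sqrt(0.64/pi) = 0.0973
sigma_2 = 46 * 0.0973 = 4.48 MPa

4.48 MPa


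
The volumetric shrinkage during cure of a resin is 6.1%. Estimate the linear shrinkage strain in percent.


Linear shrinkage ≈ vol_shrink/3 = 6.1/3 = 2.033%

2.033%


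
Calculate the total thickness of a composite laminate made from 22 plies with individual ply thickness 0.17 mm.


h = n * t_ply = 22 * 0.17 = 3.74 mm

3.74 mm


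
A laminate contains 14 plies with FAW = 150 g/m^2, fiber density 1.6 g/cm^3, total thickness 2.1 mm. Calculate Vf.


Vf = n * FAW / (rho_f * h * 1000) = 14 * 150 / (1.6 * 2.1 * 1000) = 0.625

0.625


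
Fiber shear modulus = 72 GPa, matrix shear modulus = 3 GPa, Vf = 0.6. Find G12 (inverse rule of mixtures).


1/G12 = Vf/Gf + (1-Vf)/Gm = 0.6/72 + 0.4/3
G12 = 7.06 GPa

7.06 GPa


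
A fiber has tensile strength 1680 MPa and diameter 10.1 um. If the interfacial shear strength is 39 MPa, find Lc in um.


Lc = sigma_f * d / (2 * tau_i) = 1680 * 10.1 / (2 * 39) = 217.5 um

217.5 um


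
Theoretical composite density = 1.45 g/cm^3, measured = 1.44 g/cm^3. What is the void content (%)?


Void% = (rho_theo - rho_actual)/rho_theo * 100 = (1.45 - 1.44)/1.45 * 100 = 0.69%

0.69%


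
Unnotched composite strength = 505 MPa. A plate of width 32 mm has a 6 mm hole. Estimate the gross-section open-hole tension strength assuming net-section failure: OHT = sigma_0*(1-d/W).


OHT = sigma_0*(1-d/W) = 505*(1-6/32) = 410.3 MPa

410.3 MPa


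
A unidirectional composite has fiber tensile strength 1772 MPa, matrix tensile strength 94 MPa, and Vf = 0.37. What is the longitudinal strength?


sigma_1 = sigma_f*Vf + sigma_m*(1-Vf) = 1772*0.37 + 94*0.63 = 714.9 MPa

714.9 MPa


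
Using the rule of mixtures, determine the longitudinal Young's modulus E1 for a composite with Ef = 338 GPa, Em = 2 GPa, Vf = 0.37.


E1 = Ef*Vf + Em*(1-Vf) = 338*0.37 + 2*0.63 = 126.32 GPa

126.32 GPa


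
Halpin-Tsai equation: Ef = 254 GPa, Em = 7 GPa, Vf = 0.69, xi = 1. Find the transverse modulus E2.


eta = (Ef/Em - 1)/(Ef/Em + xi) = (36.2857 - 1)/(36.2857 + 1) = 0.9464
E2 = Em*(1+xi*eta*Vf)/(1-eta*Vf) = 33.34 GPa

33.34 GPa


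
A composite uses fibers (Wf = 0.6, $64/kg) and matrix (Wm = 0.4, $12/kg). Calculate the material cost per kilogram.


Cost = cost_f*Wf + cost_m*Wm = 64*0.6 + 12*0.4 = $43.2/kg

$43.2/kg


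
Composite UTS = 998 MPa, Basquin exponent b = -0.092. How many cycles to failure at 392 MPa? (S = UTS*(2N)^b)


N = 0.5 * (S/UTS)^(1/b) = 0.5 * (392/998)^(1/-0.092) = 12892.0798 cycles

12892.0798 cycles


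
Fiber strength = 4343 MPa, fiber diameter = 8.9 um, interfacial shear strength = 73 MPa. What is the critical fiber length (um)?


Lc = sigma_f * d / (2 * tau_i) = 4343 * 8.9 / (2 * 73) = 264.7 um

264.7 um


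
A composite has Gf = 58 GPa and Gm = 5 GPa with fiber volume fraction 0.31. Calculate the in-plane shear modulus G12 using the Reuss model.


1/G12 = Vf/Gf + (1-Vf)/Gm = 0.31/58 + 0.69/5
G12 = 6.98 GPa

6.98 GPa


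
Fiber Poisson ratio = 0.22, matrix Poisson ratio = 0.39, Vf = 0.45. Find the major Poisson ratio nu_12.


nu_12 = nu_f*Vf + nu_m*(1-Vf) = 0.22*0.45 + 0.39*0.55 = 0.3135

0.3135


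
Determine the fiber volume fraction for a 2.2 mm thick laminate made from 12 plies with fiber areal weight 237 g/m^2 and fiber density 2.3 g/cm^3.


Vf = n * FAW / (rho_f * h * 1000) = 12 * 237 / (2.3 * 2.2 * 1000) = 0.5621

0.5621


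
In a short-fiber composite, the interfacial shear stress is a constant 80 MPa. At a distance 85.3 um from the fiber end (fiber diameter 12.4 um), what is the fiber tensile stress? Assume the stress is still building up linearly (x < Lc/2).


Force balance: sigma_f * (pi*d^2/4) = tau * (pi*d) * x  ->  sigma_f = 4 * tau * x / d
sigma_f = 4 * 80 * 85.3 / 12.4 = 2201.3 MPa

2201.3 MPa


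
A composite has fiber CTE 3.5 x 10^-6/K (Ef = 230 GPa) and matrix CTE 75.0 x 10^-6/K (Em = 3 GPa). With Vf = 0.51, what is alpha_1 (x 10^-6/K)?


E1 = Ef*Vf + Em*(1-Vf) = 118.77
alpha_1 = (alpha_f*Ef*Vf + alpha_m*Em*(1-Vf))/E1 = 4.38 x 10^-6/K

4.38 x 10^-6/K


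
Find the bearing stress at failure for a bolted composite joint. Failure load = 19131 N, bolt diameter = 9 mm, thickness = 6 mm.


sigma_br = F/(d*h) = 19131/(9*6) = 354.3 MPa

354.3 MPa


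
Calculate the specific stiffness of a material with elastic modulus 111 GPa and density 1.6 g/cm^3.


Specific stiffness = E/rho = 111/1.6 = 69.4 GPa/(g/cm^3)

69.4 GPa/(g/cm^3)


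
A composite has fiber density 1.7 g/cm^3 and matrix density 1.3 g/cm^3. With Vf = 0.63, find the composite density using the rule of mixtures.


rho_c = rho_f*Vf + rho_m*(1-Vf) = 1.7*0.63 + 1.3*0.37 = 1.552 g/cm^3

1.552 g/cm^3


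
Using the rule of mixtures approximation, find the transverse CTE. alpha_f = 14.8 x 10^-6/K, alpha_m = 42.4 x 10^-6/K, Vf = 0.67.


alpha_2 = alpha_f*Vf + alpha_m*(1-Vf) = 14.8*0.67 + 42.4*0.33 = 23.9 x 10^-6/K

23.9 x 10^-6/K


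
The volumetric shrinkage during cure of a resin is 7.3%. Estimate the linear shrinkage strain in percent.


Linear shrinkage ≈ vol_shrink/3 = 7.3/3 = 2.433%

2.433%


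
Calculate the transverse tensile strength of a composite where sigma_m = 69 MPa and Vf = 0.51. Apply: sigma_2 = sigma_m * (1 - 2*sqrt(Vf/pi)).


factor = 1 - 2*sqrt(0.51/pi) = 0.1942
sigma_2 = 69 * 0.1942 = 13.4 MPa

13.4 MPa


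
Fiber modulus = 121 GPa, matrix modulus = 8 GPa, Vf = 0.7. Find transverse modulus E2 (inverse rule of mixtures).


1/E2 = Vf/Ef + (1-Vf)/Em = 0.7/121 + 0.3/8
E2 = 23.1 GPa

23.1 GPa


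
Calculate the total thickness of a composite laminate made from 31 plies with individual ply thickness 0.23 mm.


h = n * t_ply = 31 * 0.23 = 7.13 mm

7.13 mm


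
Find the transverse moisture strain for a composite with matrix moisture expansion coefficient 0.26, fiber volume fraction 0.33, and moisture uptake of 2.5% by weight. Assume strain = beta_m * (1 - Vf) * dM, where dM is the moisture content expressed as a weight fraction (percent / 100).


dM = 2.5/100 = 0.025
strain = beta_m * (1-Vf) * dM = 0.26 * 0.67 * 0.025 = 0.004355

0.004355


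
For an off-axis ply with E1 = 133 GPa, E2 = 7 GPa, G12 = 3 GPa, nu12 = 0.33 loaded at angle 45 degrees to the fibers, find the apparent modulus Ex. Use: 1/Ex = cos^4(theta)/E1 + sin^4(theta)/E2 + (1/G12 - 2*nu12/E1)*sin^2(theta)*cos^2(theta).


cos^4(45) = 0.25, sin^4(45) = 0.25, sin^2(45)*cos^2(45) = 0.25
1/G12 - 2*nu12/E1 = 1/3 - 2*0.33/133 = 0.328371 GPa^-1
1/Ex = 0.25/133 + 0.25/7 + 0.328371*0.25 = 0.1196867 GPa^-1
Ex = 8.36 GPa

8.36 GPa


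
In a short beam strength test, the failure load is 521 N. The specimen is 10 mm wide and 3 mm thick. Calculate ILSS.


ILSS = 3F/(4bh) = 3*521/(4*10*3) = 13.03 MPa

13.03 MPa


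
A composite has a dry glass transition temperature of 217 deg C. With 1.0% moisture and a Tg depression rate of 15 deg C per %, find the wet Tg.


Tg_wet = Tg_dry - k*moisture = 217 - 15*1.0 = 202.0 deg C

202.0 deg C
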